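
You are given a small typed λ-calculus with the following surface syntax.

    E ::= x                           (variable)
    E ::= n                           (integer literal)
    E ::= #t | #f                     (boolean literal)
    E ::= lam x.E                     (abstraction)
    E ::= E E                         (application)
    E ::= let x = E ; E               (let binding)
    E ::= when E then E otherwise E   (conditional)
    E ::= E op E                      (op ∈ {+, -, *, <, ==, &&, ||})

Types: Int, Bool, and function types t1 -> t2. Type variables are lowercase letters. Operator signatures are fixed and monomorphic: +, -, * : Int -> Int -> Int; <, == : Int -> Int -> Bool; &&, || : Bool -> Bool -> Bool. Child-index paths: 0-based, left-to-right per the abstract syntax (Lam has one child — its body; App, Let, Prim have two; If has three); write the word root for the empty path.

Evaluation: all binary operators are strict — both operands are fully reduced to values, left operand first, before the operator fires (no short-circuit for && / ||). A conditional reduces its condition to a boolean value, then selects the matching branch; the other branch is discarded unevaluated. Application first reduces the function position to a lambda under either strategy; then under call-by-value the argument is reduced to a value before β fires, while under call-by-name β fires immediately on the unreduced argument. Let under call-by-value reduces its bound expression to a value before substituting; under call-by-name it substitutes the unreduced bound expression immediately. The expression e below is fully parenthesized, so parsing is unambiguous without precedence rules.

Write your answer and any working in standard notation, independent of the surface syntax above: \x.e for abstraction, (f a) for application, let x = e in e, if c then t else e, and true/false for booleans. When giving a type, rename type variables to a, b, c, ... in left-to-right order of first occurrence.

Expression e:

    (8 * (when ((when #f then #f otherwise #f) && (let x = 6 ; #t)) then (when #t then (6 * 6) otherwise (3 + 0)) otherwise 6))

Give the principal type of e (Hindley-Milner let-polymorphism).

Answer: Int

Trace:
  unify Int ~ Int
  unify Bool ~ Bool
  unify Bool ~ Bool
  unify Bool ~ Bool
let x : Int
  unify Bool ~ Bool
  unify Bool ~ Bool
  unify Bool ~ Bool
  unify Int ~ Int
  unify Int ~ Int
  unify Int ~ Int
  unify Int ~ Int
  unify Int ~ Int
  unify Int ~ Int
  unify Int ~ Int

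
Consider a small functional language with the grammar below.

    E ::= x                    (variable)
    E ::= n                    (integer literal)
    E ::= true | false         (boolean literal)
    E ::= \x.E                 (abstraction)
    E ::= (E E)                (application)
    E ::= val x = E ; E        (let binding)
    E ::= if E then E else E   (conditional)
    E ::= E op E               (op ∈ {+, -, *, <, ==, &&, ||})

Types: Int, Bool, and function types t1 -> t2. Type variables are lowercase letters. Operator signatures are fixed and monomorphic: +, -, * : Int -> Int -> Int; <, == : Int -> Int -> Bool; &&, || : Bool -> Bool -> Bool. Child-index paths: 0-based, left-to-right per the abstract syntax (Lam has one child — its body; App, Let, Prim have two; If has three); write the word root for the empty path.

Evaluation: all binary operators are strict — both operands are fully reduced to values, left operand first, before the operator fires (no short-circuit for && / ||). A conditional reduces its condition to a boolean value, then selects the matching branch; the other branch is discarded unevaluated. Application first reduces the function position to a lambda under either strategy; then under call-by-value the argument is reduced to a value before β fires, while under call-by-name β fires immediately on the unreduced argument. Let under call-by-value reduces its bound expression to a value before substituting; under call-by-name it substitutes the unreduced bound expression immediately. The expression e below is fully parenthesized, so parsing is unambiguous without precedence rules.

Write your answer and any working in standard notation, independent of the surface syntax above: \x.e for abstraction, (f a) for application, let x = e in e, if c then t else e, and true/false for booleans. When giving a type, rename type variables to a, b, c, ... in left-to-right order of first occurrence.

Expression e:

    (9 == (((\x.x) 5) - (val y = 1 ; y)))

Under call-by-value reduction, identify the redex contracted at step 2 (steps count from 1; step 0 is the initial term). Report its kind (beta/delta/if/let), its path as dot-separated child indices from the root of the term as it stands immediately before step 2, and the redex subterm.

Answer: let at 1.1 : (let y = 1 in y)

Derivation:
step 0: (9 == (((\x.x) 5) - (let y = 1 in y)))
step 1: [beta@1.0] (9 == (5 - (let y = 1 in y)))
step 2: [let@1.1] (9 == (5 - 1))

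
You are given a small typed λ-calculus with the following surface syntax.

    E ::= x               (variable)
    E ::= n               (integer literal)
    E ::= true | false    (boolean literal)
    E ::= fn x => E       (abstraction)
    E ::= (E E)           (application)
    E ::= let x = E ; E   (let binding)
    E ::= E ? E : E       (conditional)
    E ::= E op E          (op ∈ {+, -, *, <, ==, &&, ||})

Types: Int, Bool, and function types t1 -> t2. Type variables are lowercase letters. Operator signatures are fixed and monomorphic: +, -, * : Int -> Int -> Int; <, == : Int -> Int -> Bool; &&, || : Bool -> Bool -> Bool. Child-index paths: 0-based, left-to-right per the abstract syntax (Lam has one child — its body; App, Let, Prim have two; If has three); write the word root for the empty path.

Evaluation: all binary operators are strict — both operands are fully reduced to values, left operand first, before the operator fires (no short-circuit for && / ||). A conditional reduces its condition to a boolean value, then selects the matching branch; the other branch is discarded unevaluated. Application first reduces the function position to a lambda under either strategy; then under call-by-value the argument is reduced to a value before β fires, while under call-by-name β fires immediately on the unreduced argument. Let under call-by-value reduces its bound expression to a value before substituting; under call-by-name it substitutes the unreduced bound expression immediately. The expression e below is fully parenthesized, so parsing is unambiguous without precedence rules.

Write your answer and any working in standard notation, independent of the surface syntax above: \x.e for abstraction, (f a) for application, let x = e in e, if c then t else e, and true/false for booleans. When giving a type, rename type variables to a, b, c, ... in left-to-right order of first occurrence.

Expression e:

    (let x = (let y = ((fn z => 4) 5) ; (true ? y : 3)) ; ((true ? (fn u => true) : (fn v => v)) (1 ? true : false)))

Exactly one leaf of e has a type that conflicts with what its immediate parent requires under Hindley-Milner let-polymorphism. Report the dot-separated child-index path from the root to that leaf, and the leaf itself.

Working:
\z._ : a -> Int
  unify a -> Int ~ Int -> b
  unify a ~ Int
  unify Int ~ b
_ _ : Int
let y : Int
  unify Bool ~ Bool
y : Int
  unify Int ~ Int
let x : Int
  unify Bool ~ Bool
\u._ : c -> Bool
v : d
\v._ : d -> d
  unify c -> Bool ~ d -> d
  unify c ~ d
  unify Bool ~ d
  unify Int ~ Bool
  FAIL: mismatch Int ~ Bool

Answer: 1.1.0 : 1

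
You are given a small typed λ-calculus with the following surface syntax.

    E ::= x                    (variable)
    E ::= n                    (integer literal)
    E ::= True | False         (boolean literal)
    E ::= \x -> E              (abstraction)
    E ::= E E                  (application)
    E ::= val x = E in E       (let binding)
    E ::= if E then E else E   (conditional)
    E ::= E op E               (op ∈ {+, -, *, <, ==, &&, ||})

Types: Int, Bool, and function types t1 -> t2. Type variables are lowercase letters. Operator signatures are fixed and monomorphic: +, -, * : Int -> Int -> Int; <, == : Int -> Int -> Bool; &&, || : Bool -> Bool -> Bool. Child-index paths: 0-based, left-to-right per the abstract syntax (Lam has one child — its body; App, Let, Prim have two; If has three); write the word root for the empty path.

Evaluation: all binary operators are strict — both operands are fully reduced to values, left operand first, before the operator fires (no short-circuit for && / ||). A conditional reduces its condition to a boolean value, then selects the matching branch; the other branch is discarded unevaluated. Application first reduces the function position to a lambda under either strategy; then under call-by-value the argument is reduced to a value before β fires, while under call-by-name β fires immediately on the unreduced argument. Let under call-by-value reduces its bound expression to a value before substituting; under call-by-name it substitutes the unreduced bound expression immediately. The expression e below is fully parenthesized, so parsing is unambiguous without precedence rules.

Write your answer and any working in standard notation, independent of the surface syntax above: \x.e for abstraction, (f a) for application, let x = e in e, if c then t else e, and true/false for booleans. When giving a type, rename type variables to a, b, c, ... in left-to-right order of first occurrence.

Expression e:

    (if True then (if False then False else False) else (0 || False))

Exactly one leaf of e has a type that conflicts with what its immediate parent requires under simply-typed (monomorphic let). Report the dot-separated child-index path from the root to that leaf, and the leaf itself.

Trace:
  unify Bool ~ Bool
  unify Bool ~ Bool
  unify Bool ~ Bool
  unify Int ~ Bool
  FAIL: mismatch Int ~ Bool

Answer: 2.0 : 0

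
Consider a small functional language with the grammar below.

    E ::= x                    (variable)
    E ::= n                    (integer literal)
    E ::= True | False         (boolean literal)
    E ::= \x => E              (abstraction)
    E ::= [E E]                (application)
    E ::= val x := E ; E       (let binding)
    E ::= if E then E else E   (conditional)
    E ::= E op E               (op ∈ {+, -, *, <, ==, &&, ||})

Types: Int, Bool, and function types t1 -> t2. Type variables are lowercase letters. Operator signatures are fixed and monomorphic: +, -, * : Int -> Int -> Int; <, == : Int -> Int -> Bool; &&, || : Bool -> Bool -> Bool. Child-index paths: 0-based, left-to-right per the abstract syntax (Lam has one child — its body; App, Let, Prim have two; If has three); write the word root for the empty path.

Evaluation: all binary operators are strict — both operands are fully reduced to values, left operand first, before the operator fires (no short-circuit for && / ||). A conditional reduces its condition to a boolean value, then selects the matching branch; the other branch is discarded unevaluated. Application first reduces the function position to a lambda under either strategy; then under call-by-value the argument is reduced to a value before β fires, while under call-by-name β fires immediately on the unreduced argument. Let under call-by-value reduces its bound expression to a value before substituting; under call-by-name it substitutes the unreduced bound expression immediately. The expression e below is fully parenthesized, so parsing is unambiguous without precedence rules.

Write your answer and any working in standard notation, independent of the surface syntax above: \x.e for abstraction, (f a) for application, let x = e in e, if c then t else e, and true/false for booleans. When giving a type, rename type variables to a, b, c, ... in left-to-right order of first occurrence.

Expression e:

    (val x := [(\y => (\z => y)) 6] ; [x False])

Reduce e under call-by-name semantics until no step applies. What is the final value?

Answer: 6

Derivation:
step 0: (let x = ((\y.(\z.y)) 6) in (x false))
step 1: [let@root] (((\y.(\z.y)) 6) false)
step 2: [beta@0] ((\z.6) false)
step 3: [beta@root] 6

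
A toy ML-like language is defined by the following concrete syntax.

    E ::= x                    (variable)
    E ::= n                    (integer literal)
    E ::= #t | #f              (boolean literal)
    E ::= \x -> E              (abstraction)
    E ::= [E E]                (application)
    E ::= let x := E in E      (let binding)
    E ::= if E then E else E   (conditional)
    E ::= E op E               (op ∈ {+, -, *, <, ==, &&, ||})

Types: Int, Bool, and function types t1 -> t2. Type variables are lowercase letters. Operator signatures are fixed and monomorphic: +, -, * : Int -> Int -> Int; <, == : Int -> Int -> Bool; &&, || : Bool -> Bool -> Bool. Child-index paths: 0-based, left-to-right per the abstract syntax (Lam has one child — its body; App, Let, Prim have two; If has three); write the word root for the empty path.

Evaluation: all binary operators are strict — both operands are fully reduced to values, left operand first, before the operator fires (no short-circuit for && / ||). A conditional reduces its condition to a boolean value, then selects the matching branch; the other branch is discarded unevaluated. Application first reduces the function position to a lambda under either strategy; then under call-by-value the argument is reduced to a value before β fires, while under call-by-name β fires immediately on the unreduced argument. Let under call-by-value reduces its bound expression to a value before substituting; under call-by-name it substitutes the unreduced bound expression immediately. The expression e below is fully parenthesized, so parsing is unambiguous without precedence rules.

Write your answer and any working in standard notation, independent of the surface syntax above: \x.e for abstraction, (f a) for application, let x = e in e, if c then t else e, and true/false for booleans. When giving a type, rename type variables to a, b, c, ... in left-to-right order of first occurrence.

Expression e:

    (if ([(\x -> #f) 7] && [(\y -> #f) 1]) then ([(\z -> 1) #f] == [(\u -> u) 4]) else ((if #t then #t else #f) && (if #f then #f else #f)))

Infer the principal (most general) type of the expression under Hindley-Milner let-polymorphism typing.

Derivation:
\x._ : a -> Bool
  unify a -> Bool ~ Int -> b
  unify a ~ Int
  unify Bool ~ b
_ _ : Bool
  unify Bool ~ Bool
\y._ : c -> Bool
  unify c -> Bool ~ Int -> d
  unify c ~ Int
  unify Bool ~ d
_ _ : Bool
  unify Bool ~ Bool
  unify Bool ~ Bool
\z._ : e -> Int
  unify e -> Int ~ Bool -> f
  unify e ~ Bool
  unify Int ~ f
_ _ : Int
  unify Int ~ Int
u : g
\u._ : g -> g
  unify g -> g ~ Int -> h
  unify g ~ Int
  unify Int ~ h
_ _ : Int
  unify Int ~ Int
  unify Bool ~ Bool
  unify Bool ~ Bool
  unify Bool ~ Bool
  unify Bool ~ Bool
  unify Bool ~ Bool
  unify Bool ~ Bool
  unify Bool ~ Bool

Answer: Bool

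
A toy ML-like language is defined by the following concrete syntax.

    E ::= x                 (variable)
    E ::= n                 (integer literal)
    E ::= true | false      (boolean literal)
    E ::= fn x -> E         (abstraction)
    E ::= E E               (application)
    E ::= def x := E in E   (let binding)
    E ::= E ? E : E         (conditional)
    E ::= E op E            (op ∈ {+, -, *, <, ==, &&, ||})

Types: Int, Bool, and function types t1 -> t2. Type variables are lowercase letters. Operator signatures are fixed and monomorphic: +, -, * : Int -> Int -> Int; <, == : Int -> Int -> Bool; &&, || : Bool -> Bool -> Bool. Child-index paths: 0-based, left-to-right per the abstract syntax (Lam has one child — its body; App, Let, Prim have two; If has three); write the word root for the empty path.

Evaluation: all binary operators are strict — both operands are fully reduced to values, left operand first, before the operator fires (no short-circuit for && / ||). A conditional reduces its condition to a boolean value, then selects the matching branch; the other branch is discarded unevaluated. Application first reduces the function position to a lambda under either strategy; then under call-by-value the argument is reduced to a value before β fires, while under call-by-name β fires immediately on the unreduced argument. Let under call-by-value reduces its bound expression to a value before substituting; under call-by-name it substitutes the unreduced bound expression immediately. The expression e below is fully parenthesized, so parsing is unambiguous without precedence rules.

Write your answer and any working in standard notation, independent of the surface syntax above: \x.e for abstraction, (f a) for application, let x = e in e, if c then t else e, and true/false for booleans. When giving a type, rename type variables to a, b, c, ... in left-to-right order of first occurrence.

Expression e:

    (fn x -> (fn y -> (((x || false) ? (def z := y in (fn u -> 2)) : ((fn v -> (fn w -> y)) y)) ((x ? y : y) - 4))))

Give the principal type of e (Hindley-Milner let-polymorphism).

Trace:
x : a
  unify a ~ Bool
  unify Bool ~ Bool
  unify Bool ~ Bool
y : b
let z : b
\u._ : c -> Int
y : b
\w._ : e -> b
\v._ : d -> e -> b
y : b
  unify d -> e -> b ~ b -> f
  unify d ~ b
  unify e -> b ~ f
_ _ : e -> b
  unify c -> Int ~ e -> b
  unify c ~ e
  unify Int ~ b
x : Bool
  unify Bool ~ Bool
y : Int
y : Int
  unify Int ~ Int
  unify Int ~ Int
  unify Int ~ Int
  unify e -> Int ~ Int -> g
  unify e ~ Int
  unify Int ~ g
_ _ : Int
\y._ : Int -> Int
\x._ : Bool -> Int -> Int

Answer: Bool -> Int -> Int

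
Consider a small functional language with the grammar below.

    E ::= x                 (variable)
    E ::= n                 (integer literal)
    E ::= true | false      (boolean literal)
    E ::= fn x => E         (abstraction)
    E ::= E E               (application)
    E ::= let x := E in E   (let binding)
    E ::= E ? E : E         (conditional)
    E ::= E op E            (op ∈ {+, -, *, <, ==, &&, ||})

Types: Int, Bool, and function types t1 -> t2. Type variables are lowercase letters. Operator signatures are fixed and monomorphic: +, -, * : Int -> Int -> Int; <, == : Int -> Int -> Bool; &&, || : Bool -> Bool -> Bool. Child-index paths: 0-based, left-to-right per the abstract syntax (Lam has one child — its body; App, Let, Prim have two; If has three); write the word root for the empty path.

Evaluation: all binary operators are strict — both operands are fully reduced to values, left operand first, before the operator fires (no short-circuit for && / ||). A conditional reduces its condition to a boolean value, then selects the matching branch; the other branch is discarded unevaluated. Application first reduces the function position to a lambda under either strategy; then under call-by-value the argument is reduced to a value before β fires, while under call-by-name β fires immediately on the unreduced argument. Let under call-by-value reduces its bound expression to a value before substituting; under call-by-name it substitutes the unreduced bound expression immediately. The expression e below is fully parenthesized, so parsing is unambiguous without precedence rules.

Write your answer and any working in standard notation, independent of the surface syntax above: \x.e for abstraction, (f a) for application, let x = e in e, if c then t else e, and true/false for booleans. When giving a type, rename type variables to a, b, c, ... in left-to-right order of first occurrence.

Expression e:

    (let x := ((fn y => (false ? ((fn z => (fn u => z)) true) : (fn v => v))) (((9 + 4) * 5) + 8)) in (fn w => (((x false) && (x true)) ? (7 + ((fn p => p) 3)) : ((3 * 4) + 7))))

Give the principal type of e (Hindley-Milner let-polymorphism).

Derivation:
  unify Bool ~ Bool
z : b
\u._ : c -> b
\z._ : b -> c -> b
  unify b -> c -> b ~ Bool -> d
  unify b ~ Bool
  unify c -> Bool ~ d
_ _ : c -> Bool
v : e
\v._ : e -> e
  unify c -> Bool ~ e -> e
  unify c ~ e
  unify Bool ~ e
\y._ : a -> Bool -> Bool
  unify Int ~ Int
  unify Int ~ Int
  unify Int ~ Int
  unify Int ~ Int
  unify Int ~ Int
  unify Int ~ Int
  unify a -> Bool -> Bool ~ Int -> f
  unify a ~ Int
  unify Bool -> Bool ~ f
_ _ : Bool -> Bool
let x : Bool -> Bool
x : Bool -> Bool
  unify Bool -> Bool ~ Bool -> h
  unify Bool ~ Bool
  unify Bool ~ h
_ _ : Bool
  unify Bool ~ Bool
x : Bool -> Bool
  unify Bool -> Bool ~ Bool -> i
  unify Bool ~ Bool
  unify Bool ~ i
_ _ : Bool
  unify Bool ~ Bool
  unify Bool ~ Bool
  unify Int ~ Int
p : j
\p._ : j -> j
  unify j -> j ~ Int -> k
  unify j ~ Int
  unify Int ~ k
_ _ : Int
  unify Int ~ Int
  unify Int ~ Int
  unify Int ~ Int
  unify Int ~ Int
  unify Int ~ Int
  unify Int ~ Int
\w._ : g -> Int

Answer: a -> Int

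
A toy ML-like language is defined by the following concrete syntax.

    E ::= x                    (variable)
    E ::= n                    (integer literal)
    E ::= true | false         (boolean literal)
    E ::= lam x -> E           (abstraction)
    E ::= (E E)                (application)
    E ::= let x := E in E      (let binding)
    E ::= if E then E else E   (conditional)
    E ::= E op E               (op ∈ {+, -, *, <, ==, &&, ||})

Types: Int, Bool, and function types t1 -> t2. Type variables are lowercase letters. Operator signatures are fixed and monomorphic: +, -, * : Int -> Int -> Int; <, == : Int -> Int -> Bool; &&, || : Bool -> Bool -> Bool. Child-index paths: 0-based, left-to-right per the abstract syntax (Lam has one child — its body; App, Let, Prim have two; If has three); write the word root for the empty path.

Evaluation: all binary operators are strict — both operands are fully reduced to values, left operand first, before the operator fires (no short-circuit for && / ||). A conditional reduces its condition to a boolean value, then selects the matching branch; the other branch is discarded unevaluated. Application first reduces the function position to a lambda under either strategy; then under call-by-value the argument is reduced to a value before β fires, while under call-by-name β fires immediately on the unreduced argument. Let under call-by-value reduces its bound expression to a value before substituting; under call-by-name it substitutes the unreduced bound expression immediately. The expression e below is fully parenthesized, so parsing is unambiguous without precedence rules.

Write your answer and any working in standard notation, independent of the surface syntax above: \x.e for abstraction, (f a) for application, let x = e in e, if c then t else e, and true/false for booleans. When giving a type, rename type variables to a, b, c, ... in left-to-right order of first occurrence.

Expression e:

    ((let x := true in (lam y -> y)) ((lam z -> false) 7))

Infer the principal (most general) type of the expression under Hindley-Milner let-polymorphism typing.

Trace:
let x : Bool
y : a
\y._ : a -> a
\z._ : b -> Bool
  unify b -> Bool ~ Int -> c
  unify b ~ Int
  unify Bool ~ c
_ _ : Bool
  unify a -> a ~ Bool -> d
  unify a ~ Bool
  unify Bool ~ d
_ _ : Bool

Answer: Bool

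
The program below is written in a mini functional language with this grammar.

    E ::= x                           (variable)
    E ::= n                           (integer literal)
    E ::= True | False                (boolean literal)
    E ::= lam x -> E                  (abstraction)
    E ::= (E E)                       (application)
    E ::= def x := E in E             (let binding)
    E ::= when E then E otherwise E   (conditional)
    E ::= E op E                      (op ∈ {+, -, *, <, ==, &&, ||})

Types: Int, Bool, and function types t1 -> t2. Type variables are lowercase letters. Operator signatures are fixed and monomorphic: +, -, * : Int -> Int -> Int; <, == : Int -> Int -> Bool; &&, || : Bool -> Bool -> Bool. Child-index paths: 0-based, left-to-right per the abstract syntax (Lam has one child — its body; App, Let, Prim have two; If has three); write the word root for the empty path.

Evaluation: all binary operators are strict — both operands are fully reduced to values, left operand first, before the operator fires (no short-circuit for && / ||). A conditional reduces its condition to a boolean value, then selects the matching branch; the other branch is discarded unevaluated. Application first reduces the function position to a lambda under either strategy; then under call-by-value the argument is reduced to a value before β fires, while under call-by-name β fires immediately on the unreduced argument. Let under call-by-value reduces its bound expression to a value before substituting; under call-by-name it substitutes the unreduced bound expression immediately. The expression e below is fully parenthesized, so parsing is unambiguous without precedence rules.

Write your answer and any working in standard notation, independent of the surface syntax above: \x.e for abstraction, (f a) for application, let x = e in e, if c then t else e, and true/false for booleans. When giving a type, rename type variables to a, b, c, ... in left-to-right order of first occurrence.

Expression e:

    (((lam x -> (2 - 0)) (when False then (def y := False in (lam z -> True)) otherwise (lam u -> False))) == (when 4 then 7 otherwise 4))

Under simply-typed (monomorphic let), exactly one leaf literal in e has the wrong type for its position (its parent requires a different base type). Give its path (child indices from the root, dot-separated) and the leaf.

Trace:
  unify Int ~ Int
  unify Int ~ Int
\x._ : a -> Int
  unify Bool ~ Bool
let y : Bool
\z._ : b -> Bool
\u._ : c -> Bool
  unify b -> Bool ~ c -> Bool
  unify b ~ c
  unify Bool ~ Bool
  unify a -> Int ~ (c -> Bool) -> d
  unify a ~ c -> Bool
  unify Int ~ d
_ _ : Int
  unify Int ~ Int
  unify Int ~ Bool
  FAIL: mismatch Int ~ Bool

Answer: 1.0 : 4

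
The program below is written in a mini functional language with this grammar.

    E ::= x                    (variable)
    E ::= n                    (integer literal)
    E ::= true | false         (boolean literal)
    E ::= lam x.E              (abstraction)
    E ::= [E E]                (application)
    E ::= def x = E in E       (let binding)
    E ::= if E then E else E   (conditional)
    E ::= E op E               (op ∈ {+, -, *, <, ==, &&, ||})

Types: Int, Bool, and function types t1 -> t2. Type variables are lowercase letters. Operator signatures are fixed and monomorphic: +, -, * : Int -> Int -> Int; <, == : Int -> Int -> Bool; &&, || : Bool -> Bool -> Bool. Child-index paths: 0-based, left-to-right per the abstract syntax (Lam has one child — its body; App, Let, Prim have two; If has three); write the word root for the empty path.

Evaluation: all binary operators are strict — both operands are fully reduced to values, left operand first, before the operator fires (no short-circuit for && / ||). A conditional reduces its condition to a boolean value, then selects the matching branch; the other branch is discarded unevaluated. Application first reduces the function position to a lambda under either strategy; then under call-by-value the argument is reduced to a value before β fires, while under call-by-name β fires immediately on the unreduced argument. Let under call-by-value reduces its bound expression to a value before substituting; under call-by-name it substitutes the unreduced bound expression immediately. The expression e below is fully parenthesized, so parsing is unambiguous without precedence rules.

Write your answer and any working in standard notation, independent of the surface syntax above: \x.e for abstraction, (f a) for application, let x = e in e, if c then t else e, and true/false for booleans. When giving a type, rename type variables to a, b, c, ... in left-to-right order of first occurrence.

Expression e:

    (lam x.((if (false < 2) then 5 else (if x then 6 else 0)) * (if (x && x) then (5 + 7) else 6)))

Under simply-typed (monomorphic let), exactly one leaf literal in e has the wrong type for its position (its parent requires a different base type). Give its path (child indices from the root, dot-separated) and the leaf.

Answer: 0.0.0.0 : false

Working:
  unify Bool ~ Int
  FAIL: mismatch Bool ~ Int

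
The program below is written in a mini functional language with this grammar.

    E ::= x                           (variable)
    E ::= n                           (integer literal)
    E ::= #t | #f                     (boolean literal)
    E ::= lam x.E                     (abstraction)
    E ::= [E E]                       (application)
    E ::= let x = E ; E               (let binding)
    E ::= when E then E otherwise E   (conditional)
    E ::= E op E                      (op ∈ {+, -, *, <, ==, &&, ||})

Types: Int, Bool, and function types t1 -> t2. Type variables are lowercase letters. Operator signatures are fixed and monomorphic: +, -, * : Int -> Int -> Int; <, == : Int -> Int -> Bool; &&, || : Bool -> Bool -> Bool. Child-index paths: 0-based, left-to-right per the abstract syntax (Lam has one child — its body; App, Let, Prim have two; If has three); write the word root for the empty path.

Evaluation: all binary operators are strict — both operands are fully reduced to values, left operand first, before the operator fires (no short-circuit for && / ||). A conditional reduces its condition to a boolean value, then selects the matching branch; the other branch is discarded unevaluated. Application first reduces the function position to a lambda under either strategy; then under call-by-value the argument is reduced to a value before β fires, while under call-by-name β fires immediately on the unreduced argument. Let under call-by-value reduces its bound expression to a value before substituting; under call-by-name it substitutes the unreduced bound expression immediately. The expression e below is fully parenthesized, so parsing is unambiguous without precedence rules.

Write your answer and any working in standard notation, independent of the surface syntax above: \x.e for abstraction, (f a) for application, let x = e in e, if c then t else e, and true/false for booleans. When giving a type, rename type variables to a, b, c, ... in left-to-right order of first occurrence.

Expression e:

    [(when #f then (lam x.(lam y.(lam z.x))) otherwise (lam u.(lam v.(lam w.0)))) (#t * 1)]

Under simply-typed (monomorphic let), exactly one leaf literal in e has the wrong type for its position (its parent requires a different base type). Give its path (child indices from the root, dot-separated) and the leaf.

Derivation:
  unify Bool ~ Bool
x : a
\z._ : c -> a
\y._ : b -> c -> a
\x._ : a -> b -> c -> a
\w._ : f -> Int
\v._ : e -> f -> Int
\u._ : d -> e -> f -> Int
  unify a -> b -> c -> a ~ d -> e -> f -> Int
  unify a ~ d
  unify b -> c -> d ~ e -> f -> Int
  unify b ~ e
  unify c -> d ~ f -> Int
  unify c ~ f
  unify d ~ Int
  unify Bool ~ Int
  FAIL: mismatch Bool ~ Int

Answer: 1.0 : true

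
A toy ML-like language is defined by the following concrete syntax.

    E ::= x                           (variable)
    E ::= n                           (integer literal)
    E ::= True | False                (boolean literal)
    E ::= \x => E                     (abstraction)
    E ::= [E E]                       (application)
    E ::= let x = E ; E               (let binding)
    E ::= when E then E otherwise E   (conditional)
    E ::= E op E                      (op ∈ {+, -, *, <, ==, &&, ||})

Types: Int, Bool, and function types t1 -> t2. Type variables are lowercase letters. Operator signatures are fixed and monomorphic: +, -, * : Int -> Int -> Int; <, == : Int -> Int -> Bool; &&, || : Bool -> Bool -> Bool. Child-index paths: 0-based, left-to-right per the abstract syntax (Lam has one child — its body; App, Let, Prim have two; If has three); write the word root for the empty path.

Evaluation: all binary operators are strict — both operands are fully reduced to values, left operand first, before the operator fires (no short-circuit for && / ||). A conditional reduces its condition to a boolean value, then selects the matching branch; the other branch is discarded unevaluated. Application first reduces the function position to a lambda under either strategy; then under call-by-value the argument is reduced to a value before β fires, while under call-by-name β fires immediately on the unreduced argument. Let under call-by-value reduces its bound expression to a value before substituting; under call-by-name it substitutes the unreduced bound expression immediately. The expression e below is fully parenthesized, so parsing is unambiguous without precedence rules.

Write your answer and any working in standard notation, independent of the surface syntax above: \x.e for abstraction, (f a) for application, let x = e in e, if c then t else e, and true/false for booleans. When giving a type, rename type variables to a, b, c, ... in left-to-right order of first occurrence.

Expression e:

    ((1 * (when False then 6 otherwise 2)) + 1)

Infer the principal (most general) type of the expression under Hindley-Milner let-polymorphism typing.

Answer: Int

Trace:
  unify Int ~ Int
  unify Bool ~ Bool
  unify Int ~ Int
  unify Int ~ Int
  unify Int ~ Int
  unify Int ~ Int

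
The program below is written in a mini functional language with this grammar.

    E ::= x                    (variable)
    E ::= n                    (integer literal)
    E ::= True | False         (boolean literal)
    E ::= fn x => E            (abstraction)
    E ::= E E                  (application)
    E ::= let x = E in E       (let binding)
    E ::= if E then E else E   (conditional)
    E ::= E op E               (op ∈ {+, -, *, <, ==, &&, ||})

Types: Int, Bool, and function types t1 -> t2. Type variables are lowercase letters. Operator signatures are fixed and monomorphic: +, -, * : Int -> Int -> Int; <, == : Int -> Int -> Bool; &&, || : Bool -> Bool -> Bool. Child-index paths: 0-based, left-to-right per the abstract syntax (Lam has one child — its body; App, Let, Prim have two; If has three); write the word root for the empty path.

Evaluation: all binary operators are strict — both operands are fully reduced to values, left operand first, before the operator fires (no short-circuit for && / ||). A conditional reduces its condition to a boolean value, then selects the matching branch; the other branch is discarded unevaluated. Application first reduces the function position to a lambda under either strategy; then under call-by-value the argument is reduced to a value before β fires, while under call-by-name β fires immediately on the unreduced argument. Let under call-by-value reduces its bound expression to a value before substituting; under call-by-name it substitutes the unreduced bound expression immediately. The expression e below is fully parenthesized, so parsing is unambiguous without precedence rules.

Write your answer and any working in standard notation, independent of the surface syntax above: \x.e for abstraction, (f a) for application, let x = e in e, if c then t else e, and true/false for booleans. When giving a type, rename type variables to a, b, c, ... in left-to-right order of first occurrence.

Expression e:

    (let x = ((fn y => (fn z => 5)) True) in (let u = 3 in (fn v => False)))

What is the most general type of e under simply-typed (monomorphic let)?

Derivation:
\z._ : b -> Int
\y._ : a -> b -> Int
  unify a -> b -> Int ~ Bool -> c
  unify a ~ Bool
  unify b -> Int ~ c
_ _ : b -> Int
let x : b -> Int
let u : Int
\v._ : d -> Bool

Answer: a -> Bool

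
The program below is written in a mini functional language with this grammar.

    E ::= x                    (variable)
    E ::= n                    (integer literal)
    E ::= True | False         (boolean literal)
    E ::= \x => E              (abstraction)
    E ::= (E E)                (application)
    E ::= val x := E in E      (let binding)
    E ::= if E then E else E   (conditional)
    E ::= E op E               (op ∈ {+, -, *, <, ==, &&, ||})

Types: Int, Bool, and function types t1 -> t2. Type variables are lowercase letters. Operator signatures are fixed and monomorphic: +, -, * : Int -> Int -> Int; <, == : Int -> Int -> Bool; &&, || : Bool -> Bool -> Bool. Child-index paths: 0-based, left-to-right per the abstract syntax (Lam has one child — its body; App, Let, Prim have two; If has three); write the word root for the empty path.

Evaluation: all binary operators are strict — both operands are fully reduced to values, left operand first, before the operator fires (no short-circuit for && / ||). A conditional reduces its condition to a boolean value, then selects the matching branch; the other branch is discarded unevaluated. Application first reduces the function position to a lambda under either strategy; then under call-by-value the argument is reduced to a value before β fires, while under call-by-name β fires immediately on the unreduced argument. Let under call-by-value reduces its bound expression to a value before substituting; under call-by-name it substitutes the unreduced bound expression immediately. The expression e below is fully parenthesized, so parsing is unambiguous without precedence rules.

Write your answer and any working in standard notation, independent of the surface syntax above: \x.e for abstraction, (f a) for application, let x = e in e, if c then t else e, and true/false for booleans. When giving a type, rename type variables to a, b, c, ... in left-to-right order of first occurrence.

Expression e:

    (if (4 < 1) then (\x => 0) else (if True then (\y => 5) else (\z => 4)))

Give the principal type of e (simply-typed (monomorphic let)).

Trace:
  unify Int ~ Int
  unify Int ~ Int
  unify Bool ~ Bool
\x._ : a -> Int
  unify Bool ~ Bool
\y._ : b -> Int
\z._ : c -> Int
  unify b -> Int ~ c -> Int
  unify b ~ c
  unify Int ~ Int
  unify a -> Int ~ c -> Int
  unify a ~ c
  unify Int ~ Int

Answer: a -> Int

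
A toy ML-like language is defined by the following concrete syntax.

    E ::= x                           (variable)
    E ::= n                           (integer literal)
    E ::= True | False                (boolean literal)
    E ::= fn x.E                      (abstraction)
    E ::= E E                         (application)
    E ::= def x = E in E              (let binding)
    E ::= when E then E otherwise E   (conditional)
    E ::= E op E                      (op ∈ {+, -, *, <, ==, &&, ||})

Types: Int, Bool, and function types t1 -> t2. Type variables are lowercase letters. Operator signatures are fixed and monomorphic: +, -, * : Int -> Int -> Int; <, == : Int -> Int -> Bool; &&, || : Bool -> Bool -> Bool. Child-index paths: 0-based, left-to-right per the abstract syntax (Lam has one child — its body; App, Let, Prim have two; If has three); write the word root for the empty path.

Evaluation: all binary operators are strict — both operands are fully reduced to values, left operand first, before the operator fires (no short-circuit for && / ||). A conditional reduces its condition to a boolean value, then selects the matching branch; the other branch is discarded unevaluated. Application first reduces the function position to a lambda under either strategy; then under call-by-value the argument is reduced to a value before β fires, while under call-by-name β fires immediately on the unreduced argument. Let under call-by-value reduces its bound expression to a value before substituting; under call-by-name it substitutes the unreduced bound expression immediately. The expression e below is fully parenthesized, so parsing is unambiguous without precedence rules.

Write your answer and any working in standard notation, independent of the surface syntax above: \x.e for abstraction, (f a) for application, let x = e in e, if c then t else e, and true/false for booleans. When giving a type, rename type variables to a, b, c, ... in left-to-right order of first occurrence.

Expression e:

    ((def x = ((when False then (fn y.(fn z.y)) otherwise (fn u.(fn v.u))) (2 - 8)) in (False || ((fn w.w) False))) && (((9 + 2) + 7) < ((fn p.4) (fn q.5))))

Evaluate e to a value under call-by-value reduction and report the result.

Derivation:
step 0: ((let x = ((if false then (\y.(\z.y)) else (\u.(\v.u))) (2 - 8)) in (false || ((\w.w) false))) && (((9 + 2) + 7) < ((\p.4) (\q.5))))
step 1: [if@0.0.0] ((let x = ((\u.(\v.u)) (2 - 8)) in (false || ((\w.w) false))) && (((9 + 2) + 7) < ((\p.4) (\q.5))))
step 2: [delta@0.0.1] ((let x = ((\u.(\v.u)) -6) in (false || ((\w.w) false))) && (((9 + 2) + 7) < ((\p.4) (\q.5))))
step 3: [beta@0.0] ((let x = (\v.-6) in (false || ((\w.w) false))) && (((9 + 2) + 7) < ((\p.4) (\q.5))))
step 4: [let@0] ((false || ((\w.w) false)) && (((9 + 2) + 7) < ((\p.4) (\q.5))))
step 5: [beta@0.1] ((false || false) && (((9 + 2) + 7) < ((\p.4) (\q.5))))
step 6: [delta@0] (false && (((9 + 2) + 7) < ((\p.4) (\q.5))))
step 7: [delta@1.0.0] (false && ((11 + 7) < ((\p.4) (\q.5))))
step 8: [delta@1.0] (false && (18 < ((\p.4) (\q.5))))
step 9: [beta@1.1] (false && (18 < 4))
step 10: [delta@1] (false && false)
step 11: [delta@root] false

Answer: false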